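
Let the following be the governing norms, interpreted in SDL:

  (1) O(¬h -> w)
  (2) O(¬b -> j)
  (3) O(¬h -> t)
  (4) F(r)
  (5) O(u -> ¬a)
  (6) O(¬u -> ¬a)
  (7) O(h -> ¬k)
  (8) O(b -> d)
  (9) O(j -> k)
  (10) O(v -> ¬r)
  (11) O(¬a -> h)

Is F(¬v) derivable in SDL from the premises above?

No

Premise 10 is O(v -> ¬r); even if O(¬r) held, inferring O(v) would be affirming the consequent — invalid.
No other premise forces O(v). An ideal world satisfying every premise can still have ¬v true, so F(¬v) is not derivable.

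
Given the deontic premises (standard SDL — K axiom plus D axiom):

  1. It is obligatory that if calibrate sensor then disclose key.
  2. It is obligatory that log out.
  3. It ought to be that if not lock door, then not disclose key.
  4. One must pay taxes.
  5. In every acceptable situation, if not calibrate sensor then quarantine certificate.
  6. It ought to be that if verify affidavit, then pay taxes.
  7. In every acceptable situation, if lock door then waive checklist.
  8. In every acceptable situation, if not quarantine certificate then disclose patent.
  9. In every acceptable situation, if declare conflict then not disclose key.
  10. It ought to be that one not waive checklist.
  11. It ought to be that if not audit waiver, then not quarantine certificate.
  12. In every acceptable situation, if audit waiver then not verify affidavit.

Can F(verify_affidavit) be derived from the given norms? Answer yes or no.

Yes

Premise 10 states O(¬waive_checklist) outright.
Premise 7 is O(lock_door → waive_checklist); contrapositively O(¬waive_checklist → ¬lock_door). Since O(¬waive_checklist) holds, K gives O(¬lock_door).
Applying K to premise 3 (O(¬lock_door → ¬disclose_key)) and O(¬lock_door) yields O(¬disclose_key).
Premise 1, O(calibrate_sensor → disclose_key), contraposes to O(¬disclose_key → ¬calibrate_sensor); with O(¬disclose_key) we get O(¬calibrate_sensor).
Applying K to premise 5 (O(¬calibrate_sensor → quarantine_certificate)) and O(¬calibrate_sensor) yields O(quarantine_certificate).
Premise 11, O(¬audit_waiver → ¬quarantine_certificate), contraposes to O(quarantine_certificate → audit_waiver); with O(quarantine_certificate) we get O(audit_waiver).
From O(audit_waiver) and premise 12, O(audit_waiver → ¬verify_affidavit), we obtain O(¬verify_affidavit).
Premises 2, 4, 6, 8, 9 do not contribute to this derivation.
So O(¬verify_affidavit) holds, i.e. F(verify_affidavit). The claim follows.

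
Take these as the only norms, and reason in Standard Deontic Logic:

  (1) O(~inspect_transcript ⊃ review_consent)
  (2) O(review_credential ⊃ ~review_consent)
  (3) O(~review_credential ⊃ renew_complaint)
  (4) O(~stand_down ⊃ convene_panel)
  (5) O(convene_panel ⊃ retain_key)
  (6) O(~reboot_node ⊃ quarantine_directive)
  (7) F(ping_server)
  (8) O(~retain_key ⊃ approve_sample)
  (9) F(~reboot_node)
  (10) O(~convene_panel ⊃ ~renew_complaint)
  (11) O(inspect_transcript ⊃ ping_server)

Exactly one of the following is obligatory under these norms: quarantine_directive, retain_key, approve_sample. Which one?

F(ping_server) at premise 7 means O(~ping_server).
Premise 11, O(inspect_transcript ⊃ ping_server), contraposes to O(~ping_server ⊃ ~inspect_transcript); with O(~ping_server) we get O(~inspect_transcript).
With premise 1, O(~inspect_transcript ⊃ review_consent), the K-axiom yields O(review_consent).
Premise 2, O(review_credential ⊃ ~review_consent), contraposes to O(review_consent ⊃ ~review_credential); with O(review_consent) we get O(~review_credential).
From O(~review_credential) and premise 3, O(~review_credential ⊃ renew_complaint), we obtain O(renew_complaint).
The contrapositive of premise 10 (O(~convene_panel ⊃ ~renew_complaint)) is O(renew_complaint ⊃ convene_panel), and O(renew_complaint) is already established, so O(convene_panel).
Applying K to premise 5 (O(convene_panel ⊃ retain_key)) and O(convene_panel) yields O(retain_key).
So O(retain_key) holds — retain_key is obligatory. None of the other listed options is made obligatory by any chain of premises.

retain_key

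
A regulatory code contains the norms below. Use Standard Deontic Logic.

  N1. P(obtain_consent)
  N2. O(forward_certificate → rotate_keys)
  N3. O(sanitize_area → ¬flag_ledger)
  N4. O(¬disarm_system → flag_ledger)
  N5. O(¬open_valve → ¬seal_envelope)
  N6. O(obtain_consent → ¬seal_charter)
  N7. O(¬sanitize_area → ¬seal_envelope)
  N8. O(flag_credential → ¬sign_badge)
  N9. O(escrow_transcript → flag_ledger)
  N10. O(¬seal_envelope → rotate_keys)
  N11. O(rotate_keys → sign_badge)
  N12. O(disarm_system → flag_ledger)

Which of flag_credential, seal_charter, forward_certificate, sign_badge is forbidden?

flag_credential

Premises 12 and 4 are O(disarm_system → flag_ledger) and O(¬disarm_system → flag_ledger); every ideal world satisfies disarm_system or ¬disarm_system, so in either case flag_ledger holds — hence O(flag_ledger).
Premise 3 is O(sanitize_area → ¬flag_ledger); contrapositively O(flag_ledger → ¬sanitize_area). Since O(flag_ledger) holds, K gives O(¬sanitize_area).
Applying K to premise 7 (O(¬sanitize_area → ¬seal_envelope)) and O(¬sanitize_area) yields O(¬seal_envelope).
Premise 10 is O(¬seal_envelope → rotate_keys); since O(¬seal_envelope), deontic closure gives O(rotate_keys).
With premise 11, O(rotate_keys → sign_badge), the K-axiom yields O(sign_badge).
The contrapositive of premise 8 (O(flag_credential → ¬sign_badge)) is O(sign_badge → ¬flag_credential), and O(sign_badge) is already established, so O(¬flag_credential).
So O(¬flag_credential) holds, i.e. flag_credential is forbidden. None of the other listed options is forbidden under the premises.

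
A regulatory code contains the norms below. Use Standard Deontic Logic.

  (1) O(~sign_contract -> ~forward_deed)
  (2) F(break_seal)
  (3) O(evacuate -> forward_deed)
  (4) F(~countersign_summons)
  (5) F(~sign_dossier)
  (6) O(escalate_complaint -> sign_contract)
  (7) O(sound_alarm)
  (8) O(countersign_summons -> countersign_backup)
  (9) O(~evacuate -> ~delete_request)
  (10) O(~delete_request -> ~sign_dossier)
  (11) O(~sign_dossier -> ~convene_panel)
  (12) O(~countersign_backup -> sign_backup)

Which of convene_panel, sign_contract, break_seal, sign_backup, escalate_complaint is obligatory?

Premise 5, F(~sign_dossier), is equivalent to O(sign_dossier).
Premise 10 is O(~delete_request -> ~sign_dossier); contrapositively O(sign_dossier -> delete_request). Since O(sign_dossier) holds, K gives O(delete_request).
Premise 9 is O(~evacuate -> ~delete_request); contrapositively O(delete_request -> evacuate). Since O(delete_request) holds, K gives O(evacuate).
With premise 3, O(evacuate -> forward_deed), the K-axiom yields O(forward_deed).
Premise 1, O(~sign_contract -> ~forward_deed), contraposes to O(forward_deed -> sign_contract); with O(forward_deed) we get O(sign_contract).
So O(sign_contract) holds — sign_contract is obligatory. None of the other listed options is made obligatory by any chain of premises.

sign_contract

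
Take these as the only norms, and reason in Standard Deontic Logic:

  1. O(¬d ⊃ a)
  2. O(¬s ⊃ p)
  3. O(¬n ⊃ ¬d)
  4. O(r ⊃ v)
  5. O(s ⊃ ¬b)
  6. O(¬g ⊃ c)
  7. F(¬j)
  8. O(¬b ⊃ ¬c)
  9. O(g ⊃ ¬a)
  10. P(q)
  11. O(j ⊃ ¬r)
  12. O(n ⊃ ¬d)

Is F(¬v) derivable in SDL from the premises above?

Premise 4 is O(r ⊃ v), but O(r) is not derivable from the premises, so it does not yield O(v).
No other premise forces O(v). An ideal world satisfying every premise can still have ¬v true, so F(¬v) is not derivable.

No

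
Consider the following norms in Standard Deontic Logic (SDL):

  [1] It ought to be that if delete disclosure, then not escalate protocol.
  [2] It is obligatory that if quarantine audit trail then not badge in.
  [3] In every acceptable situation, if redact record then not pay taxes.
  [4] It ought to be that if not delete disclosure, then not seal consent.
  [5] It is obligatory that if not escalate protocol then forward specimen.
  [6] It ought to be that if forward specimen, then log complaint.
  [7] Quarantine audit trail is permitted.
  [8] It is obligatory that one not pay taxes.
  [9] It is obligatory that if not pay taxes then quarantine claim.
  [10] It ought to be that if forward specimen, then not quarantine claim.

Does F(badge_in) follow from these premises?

Premise 2 is O(quarantine_audit_trail → ¬badge_in), but O(quarantine_audit_trail) is not derivable from the premises (the permission P(quarantine_audit_trail) asserts only ¬O(¬quarantine_audit_trail), not O(quarantine_audit_trail)), so it does not yield O(¬badge_in).
No other premise forces O(¬badge_in). An ideal world satisfying every premise can still have badge_in true, so F(badge_in) is not derivable.

No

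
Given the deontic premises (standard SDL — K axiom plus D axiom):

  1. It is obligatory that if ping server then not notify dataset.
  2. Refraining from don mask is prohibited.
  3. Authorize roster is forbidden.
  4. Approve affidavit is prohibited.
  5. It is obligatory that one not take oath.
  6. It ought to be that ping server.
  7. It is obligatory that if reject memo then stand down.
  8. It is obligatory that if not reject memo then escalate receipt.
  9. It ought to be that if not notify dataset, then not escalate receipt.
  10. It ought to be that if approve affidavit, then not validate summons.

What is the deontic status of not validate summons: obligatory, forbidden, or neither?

Neither

Premise 10 is O(approve_affidavit → ¬validate_summons), but O(approve_affidavit) is not derivable from the premises, so it does not yield O(¬validate_summons).
No premise or chain of K-axiom applications forces O(¬validate_summons), and none forces O(validate_summons). So ¬validate_summons is neither obligatory nor forbidden under these norms.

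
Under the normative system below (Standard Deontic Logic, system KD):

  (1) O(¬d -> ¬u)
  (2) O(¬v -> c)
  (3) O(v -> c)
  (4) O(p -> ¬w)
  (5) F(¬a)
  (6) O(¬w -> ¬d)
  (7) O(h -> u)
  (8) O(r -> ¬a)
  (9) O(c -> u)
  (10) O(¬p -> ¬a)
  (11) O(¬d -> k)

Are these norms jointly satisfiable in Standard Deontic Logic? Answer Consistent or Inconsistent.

Premises 2 and 3 cover both cases: O(¬v -> c) and O(v -> c). Since ¬v ∨ v is a tautology, O(c) follows.
Applying K to premise 9 (O(c -> u)) and O(c) yields O(u).
Premise 1, O(¬d -> ¬u), contraposes to O(u -> d); with O(u) we get O(d).
Premise 6 is O(¬w -> ¬d); contrapositively O(d -> w). Since O(d) holds, K gives O(w).
Premise 4 is O(p -> ¬w); contrapositively O(w -> ¬p). Since O(w) holds, K gives O(¬p).
From O(¬p) and premise 10, O(¬p -> ¬a), we obtain O(¬a).
Yet premise 5 is F(¬a), i.e. O(a).
We now have both O(¬a) and O(a) — a is simultaneously obligatory and forbidden, violating the D-axiom.

Inconsistent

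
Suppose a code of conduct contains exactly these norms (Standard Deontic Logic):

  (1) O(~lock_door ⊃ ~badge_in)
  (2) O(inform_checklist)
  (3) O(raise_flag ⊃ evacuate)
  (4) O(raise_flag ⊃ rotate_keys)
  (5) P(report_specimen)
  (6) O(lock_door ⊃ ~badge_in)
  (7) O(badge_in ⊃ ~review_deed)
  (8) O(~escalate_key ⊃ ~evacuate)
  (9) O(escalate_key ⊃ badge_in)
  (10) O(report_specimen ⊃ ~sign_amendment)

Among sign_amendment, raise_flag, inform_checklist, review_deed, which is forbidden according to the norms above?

raise_flag

Premises 1 and 6 are O(~lock_door ⊃ ~badge_in) and O(lock_door ⊃ ~badge_in); every ideal world satisfies ~lock_door or lock_door, so in either case ~badge_in holds — hence O(~badge_in).
The contrapositive of premise 9 (O(escalate_key ⊃ badge_in)) is O(~badge_in ⊃ ~escalate_key), and O(~badge_in) is already established, so O(~escalate_key).
From O(~escalate_key) and premise 8, O(~escalate_key ⊃ ~evacuate), we obtain O(~evacuate).
Premise 3 is O(raise_flag ⊃ evacuate); contrapositively O(~evacuate ⊃ ~raise_flag). Since O(~evacuate) holds, K gives O(~raise_flag).
So O(~raise_flag) holds, i.e. raise_flag is forbidden. None of the other listed options is forbidden under the premises.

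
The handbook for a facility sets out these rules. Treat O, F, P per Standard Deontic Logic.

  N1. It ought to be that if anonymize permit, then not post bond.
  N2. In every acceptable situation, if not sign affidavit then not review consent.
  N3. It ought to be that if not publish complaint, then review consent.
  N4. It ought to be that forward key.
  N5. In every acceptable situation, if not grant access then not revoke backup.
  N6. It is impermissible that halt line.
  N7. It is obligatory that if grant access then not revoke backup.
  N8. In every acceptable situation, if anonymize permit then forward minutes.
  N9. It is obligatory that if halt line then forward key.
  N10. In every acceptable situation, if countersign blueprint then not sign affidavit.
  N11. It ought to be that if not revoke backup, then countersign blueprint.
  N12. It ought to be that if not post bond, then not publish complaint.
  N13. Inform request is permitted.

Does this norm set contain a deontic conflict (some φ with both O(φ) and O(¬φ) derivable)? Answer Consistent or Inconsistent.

Consistent

Premise 9 is O(halt_line → forward_key); even if O(forward_key) held, inferring O(halt_line) would be affirming the consequent — invalid.
So O(halt_line) is not derivable, and the apparent clash with O(¬halt_line) does not arise.
A world satisfying every obligation exists (e.g. anonymize_permit=false, countersign_blueprint=true, forward_key=true, forward_minutes=false, grant_access=false, halt_line=false, inform_request=false, post_bond=true, publish_complaint=true, review_consent=false, revoke_backup=false, sign_affidavit=false); no atom is both obligatory and forbidden, so the set is consistent.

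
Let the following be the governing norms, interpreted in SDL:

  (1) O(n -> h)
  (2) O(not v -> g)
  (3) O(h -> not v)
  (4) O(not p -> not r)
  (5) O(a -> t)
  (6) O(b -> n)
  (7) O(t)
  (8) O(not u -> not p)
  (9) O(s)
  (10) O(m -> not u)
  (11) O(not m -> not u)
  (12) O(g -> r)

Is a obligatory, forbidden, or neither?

Premise 5 is O(a -> t); even if O(t) held, inferring O(a) would be affirming the consequent — invalid.
No premise or chain of K-axiom applications forces O(a), and none forces O(not a). So a is neither obligatory nor forbidden under these norms.

Neither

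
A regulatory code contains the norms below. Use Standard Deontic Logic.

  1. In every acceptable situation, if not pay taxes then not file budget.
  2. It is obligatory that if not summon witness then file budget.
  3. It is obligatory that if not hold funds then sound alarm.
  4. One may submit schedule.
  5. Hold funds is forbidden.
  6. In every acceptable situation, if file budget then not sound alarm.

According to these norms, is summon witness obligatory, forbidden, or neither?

Premise 5, F(hold_funds), is equivalent to O(¬hold_funds).
Applying K to premise 3 (O(¬hold_funds → sound_alarm)) and O(¬hold_funds) yields O(sound_alarm).
The contrapositive of premise 6 (O(file_budget → ¬sound_alarm)) is O(sound_alarm → ¬file_budget), and O(sound_alarm) is already established, so O(¬file_budget).
Premise 2 is O(¬summon_witness → file_budget); contrapositively O(¬file_budget → summon_witness). Since O(¬file_budget) holds, K gives O(summon_witness).
Premises 1, 4 do not contribute to this derivation.
Hence summon_witness is obligatory.

Obligatory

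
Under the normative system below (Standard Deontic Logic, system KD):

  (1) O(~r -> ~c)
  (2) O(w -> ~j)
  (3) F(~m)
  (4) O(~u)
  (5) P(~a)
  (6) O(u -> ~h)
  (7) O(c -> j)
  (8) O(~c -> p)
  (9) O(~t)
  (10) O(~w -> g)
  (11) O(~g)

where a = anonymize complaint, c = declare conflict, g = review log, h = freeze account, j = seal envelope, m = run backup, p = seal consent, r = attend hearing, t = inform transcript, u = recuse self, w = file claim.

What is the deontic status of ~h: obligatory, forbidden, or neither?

Neither

Premise 6 is O(u -> ~h), but O(u) is not derivable from the premises, so it does not yield O(~h).
No premise or chain of K-axiom applications forces O(~h), and none forces O(h). So ~h is neither obligatory nor forbidden under these norms.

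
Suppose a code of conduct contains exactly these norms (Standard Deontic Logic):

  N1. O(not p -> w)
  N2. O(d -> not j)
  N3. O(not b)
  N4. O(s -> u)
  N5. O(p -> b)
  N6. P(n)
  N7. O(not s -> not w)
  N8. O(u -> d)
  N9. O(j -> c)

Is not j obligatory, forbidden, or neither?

Obligatory

From premise 3 we have O(not b).
Premise 5, O(p -> b), contraposes to O(not b -> not p); with O(not b) we get O(not p).
With premise 1, O(not p -> w), the K-axiom yields O(w).
The contrapositive of premise 7 (O(not s -> not w)) is O(w -> s), and O(w) is already established, so O(s).
With premise 4, O(s -> u), the K-axiom yields O(u).
Premise 8 is O(u -> d); since O(u), deontic closure gives O(d).
From O(d) and premise 2, O(d -> not j), we obtain O(not j).
Premises 6, 9 do not contribute to this derivation.
Hence not j is obligatory.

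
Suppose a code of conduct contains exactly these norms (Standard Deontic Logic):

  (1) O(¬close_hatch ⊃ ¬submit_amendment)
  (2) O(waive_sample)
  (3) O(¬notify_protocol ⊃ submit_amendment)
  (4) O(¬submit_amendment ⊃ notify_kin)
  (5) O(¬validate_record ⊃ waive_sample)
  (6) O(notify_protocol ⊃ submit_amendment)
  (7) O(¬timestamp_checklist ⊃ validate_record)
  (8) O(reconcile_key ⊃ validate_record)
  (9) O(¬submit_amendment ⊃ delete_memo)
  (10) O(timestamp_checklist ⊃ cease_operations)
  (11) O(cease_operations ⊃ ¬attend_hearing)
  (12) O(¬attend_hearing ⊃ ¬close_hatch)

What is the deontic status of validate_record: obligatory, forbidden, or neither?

Obligatory

By case analysis on notify_protocol: premise 6 gives O(notify_protocol ⊃ submit_amendment) and premise 3 gives O(¬notify_protocol ⊃ submit_amendment), so O(submit_amendment) either way.
Premise 1 is O(¬close_hatch ⊃ ¬submit_amendment); contrapositively O(submit_amendment ⊃ close_hatch). Since O(submit_amendment) holds, K gives O(close_hatch).
The contrapositive of premise 12 (O(¬attend_hearing ⊃ ¬close_hatch)) is O(close_hatch ⊃ attend_hearing), and O(close_hatch) is already established, so O(attend_hearing).
Premise 11 is O(cease_operations ⊃ ¬attend_hearing); contrapositively O(attend_hearing ⊃ ¬cease_operations). Since O(attend_hearing) holds, K gives O(¬cease_operations).
The contrapositive of premise 10 (O(timestamp_checklist ⊃ cease_operations)) is O(¬cease_operations ⊃ ¬timestamp_checklist), and O(¬cease_operations) is already established, so O(¬timestamp_checklist).
Applying K to premise 7 (O(¬timestamp_checklist ⊃ validate_record)) and O(¬timestamp_checklist) yields O(validate_record).
Premises 2, 4, 5, 8, 9 do not contribute to this derivation.
Hence validate_record is obligatory.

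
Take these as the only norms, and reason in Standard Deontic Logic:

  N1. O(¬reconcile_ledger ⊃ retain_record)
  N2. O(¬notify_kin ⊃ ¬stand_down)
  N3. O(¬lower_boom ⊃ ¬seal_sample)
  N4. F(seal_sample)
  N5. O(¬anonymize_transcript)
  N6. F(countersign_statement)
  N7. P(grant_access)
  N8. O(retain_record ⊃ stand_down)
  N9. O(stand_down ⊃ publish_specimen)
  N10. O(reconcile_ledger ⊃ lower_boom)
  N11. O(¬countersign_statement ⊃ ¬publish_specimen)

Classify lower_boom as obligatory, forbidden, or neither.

Obligatory

Premise 6 is F(countersign_statement), i.e. O(¬countersign_statement).
With premise 11, O(¬countersign_statement ⊃ ¬publish_specimen), the K-axiom yields O(¬publish_specimen).
Premise 9, O(stand_down ⊃ publish_specimen), contraposes to O(¬publish_specimen ⊃ ¬stand_down); with O(¬publish_specimen) we get O(¬stand_down).
Premise 8 is O(retain_record ⊃ stand_down); contrapositively O(¬stand_down ⊃ ¬retain_record). Since O(¬stand_down) holds, K gives O(¬retain_record).
Premise 1 is O(¬reconcile_ledger ⊃ retain_record); contrapositively O(¬retain_record ⊃ reconcile_ledger). Since O(¬retain_record) holds, K gives O(reconcile_ledger).
Applying K to premise 10 (O(reconcile_ledger ⊃ lower_boom)) and O(reconcile_ledger) yields O(lower_boom).
Premises 2, 3, 4, 5, 7 do not contribute to this derivation.
Hence lower_boom is obligatory.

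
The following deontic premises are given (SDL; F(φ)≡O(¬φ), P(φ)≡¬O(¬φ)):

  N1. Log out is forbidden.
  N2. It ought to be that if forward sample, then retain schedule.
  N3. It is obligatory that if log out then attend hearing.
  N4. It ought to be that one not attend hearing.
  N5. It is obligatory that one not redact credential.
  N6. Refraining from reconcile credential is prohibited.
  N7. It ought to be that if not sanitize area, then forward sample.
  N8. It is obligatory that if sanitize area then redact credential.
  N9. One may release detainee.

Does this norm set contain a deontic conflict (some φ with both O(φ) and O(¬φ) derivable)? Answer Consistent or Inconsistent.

Premise 3 is O(log_out → attend_hearing), but O(log_out) is not derivable from the premises, so it does not yield O(attend_hearing).
So O(attend_hearing) is not derivable, and the apparent clash with O(¬attend_hearing) does not arise.
A world satisfying every obligation exists (e.g. attend_hearing=false, forward_sample=true, log_out=false, reconcile_credential=true, redact_credential=false, release_detainee=false, retain_schedule=true, sanitize_area=false); no atom is both obligatory and forbidden, so the set is consistent.

Consistent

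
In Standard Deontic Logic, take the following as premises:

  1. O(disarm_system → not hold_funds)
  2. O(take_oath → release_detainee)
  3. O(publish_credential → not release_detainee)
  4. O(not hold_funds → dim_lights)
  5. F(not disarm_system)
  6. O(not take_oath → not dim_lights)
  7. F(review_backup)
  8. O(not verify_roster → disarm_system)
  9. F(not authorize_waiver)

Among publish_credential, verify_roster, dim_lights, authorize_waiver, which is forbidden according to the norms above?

Premise 5, F(not disarm_system), is equivalent to O(disarm_system).
With premise 1, O(disarm_system → not hold_funds), the K-axiom yields O(not hold_funds).
From O(not hold_funds) and premise 4, O(not hold_funds → dim_lights), we obtain O(dim_lights).
Premise 6, O(not take_oath → not dim_lights), contraposes to O(dim_lights → take_oath); with O(dim_lights) we get O(take_oath).
Premise 2 is O(take_oath → release_detainee); since O(take_oath), deontic closure gives O(release_detainee).
Premise 3, O(publish_credential → not release_detainee), contraposes to O(release_detainee → not publish_credential); with O(release_detainee) we get O(not publish_credential).
So O(not publish_credential) holds, i.e. publish_credential is forbidden. None of the other listed options is forbidden under the premises.

publish_credential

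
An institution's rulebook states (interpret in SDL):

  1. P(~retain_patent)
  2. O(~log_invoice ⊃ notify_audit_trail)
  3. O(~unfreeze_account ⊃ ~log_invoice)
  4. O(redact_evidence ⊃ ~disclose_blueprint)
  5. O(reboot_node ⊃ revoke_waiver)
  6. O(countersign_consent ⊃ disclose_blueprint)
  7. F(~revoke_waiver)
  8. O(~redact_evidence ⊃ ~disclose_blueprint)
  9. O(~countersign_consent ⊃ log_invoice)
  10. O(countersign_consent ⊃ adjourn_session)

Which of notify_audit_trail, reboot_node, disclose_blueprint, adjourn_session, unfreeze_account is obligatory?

unfreeze_account

Premises 4 and 8 cover both cases: O(redact_evidence ⊃ ~disclose_blueprint) and O(~redact_evidence ⊃ ~disclose_blueprint). Since redact_evidence ∨ ~redact_evidence is a tautology, O(~disclose_blueprint) follows.
Premise 6 is O(countersign_consent ⊃ disclose_blueprint); contrapositively O(~disclose_blueprint ⊃ ~countersign_consent). Since O(~disclose_blueprint) holds, K gives O(~countersign_consent).
Premise 9 is O(~countersign_consent ⊃ log_invoice); since O(~countersign_consent), deontic closure gives O(log_invoice).
Premise 3, O(~unfreeze_account ⊃ ~log_invoice), contraposes to O(log_invoice ⊃ unfreeze_account); with O(log_invoice) we get O(unfreeze_account).
So O(unfreeze_account) holds — unfreeze_account is obligatory. None of the other listed options is made obligatory by any chain of premises.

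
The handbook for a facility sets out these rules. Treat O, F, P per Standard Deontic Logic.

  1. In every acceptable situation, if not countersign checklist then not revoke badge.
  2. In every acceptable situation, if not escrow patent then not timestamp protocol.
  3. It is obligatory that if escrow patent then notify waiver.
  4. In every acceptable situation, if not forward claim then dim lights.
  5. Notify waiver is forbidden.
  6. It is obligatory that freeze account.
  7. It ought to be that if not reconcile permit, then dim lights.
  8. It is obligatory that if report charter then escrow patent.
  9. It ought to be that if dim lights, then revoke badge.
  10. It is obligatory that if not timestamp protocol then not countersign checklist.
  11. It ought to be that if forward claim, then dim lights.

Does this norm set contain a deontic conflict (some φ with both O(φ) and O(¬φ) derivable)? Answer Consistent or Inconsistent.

Premises 4 and 11 cover both cases: O(¬forward_claim → dim_lights) and O(forward_claim → dim_lights). Since ¬forward_claim ∨ forward_claim is a tautology, O(dim_lights) follows.
With premise 9, O(dim_lights → revoke_badge), the K-axiom yields O(revoke_badge).
Premise 1, O(¬countersign_checklist → ¬revoke_badge), contraposes to O(revoke_badge → countersign_checklist); with O(revoke_badge) we get O(countersign_checklist).
Premise 10 is O(¬timestamp_protocol → ¬countersign_checklist); contrapositively O(countersign_checklist → timestamp_protocol). Since O(countersign_checklist) holds, K gives O(timestamp_protocol).
The contrapositive of premise 2 (O(¬escrow_patent → ¬timestamp_protocol)) is O(timestamp_protocol → escrow_patent), and O(timestamp_protocol) is already established, so O(escrow_patent).
Premise 3 is O(escrow_patent → notify_waiver); since O(escrow_patent), deontic closure gives O(notify_waiver).
However, F(notify_waiver) at premise 5 amounts to O(¬notify_waiver).
We now have both O(notify_waiver) and O(¬notify_waiver) — notify_waiver is simultaneously obligatory and forbidden, violating the D-axiom.

Inconsistent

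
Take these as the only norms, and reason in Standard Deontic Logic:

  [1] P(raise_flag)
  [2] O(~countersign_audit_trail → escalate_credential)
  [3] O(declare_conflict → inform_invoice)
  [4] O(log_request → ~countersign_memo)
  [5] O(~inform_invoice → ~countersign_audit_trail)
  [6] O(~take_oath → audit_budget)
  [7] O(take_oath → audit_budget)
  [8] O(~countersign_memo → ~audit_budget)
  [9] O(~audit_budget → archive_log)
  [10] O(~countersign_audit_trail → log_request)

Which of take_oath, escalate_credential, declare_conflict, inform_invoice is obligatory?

inform_invoice

Premises 7 and 6 cover both cases: O(take_oath → audit_budget) and O(~take_oath → audit_budget). Since take_oath ∨ ~take_oath is a tautology, O(audit_budget) follows.
Premise 8, O(~countersign_memo → ~audit_budget), contraposes to O(audit_budget → countersign_memo); with O(audit_budget) we get O(countersign_memo).
Premise 4 is O(log_request → ~countersign_memo); contrapositively O(countersign_memo → ~log_request). Since O(countersign_memo) holds, K gives O(~log_request).
The contrapositive of premise 10 (O(~countersign_audit_trail → log_request)) is O(~log_request → countersign_audit_trail), and O(~log_request) is already established, so O(countersign_audit_trail).
The contrapositive of premise 5 (O(~inform_invoice → ~countersign_audit_trail)) is O(countersign_audit_trail → inform_invoice), and O(countersign_audit_trail) is already established, so O(inform_invoice).
So O(inform_invoice) holds — inform_invoice is obligatory. None of the other listed options is made obligatory by any chain of premises.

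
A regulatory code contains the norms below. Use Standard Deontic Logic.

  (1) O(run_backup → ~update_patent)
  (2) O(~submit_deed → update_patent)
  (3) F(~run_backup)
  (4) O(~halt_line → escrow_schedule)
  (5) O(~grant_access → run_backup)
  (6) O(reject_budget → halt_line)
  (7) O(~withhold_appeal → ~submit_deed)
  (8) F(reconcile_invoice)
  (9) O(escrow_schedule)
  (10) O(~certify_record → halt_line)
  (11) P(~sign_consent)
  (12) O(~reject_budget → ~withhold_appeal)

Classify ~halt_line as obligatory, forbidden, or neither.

Premise 3 is F(~run_backup), i.e. O(run_backup).
Premise 1 is O(run_backup → ~update_patent); since O(run_backup), deontic closure gives O(~update_patent).
Premise 2, O(~submit_deed → update_patent), contraposes to O(~update_patent → submit_deed); with O(~update_patent) we get O(submit_deed).
Premise 7, O(~withhold_appeal → ~submit_deed), contraposes to O(submit_deed → withhold_appeal); with O(submit_deed) we get O(withhold_appeal).
Premise 12 is O(~reject_budget → ~withhold_appeal); contrapositively O(withhold_appeal → reject_budget). Since O(withhold_appeal) holds, K gives O(reject_budget).
With premise 6, O(reject_budget → halt_line), the K-axiom yields O(halt_line).
Premises 4, 5, 8, 9, 10, 11 do not contribute to this derivation.
Thus O(halt_line), which is F(~halt_line): ~halt_line is forbidden.

Forbidden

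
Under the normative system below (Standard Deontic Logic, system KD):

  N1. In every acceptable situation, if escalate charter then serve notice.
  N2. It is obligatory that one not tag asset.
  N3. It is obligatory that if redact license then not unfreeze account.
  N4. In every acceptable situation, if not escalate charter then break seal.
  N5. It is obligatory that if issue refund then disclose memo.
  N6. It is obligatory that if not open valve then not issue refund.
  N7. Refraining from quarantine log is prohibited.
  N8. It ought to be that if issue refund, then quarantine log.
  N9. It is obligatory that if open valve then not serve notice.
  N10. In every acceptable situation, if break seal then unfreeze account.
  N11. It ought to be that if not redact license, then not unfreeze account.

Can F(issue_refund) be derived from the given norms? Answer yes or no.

Premises 3 and 11 are O(redact_license → ¬unfreeze_account) and O(¬redact_license → ¬unfreeze_account); every ideal world satisfies redact_license or ¬redact_license, so in either case ¬unfreeze_account holds — hence O(¬unfreeze_account).
The contrapositive of premise 10 (O(break_seal → unfreeze_account)) is O(¬unfreeze_account → ¬break_seal), and O(¬unfreeze_account) is already established, so O(¬break_seal).
The contrapositive of premise 4 (O(¬escalate_charter → break_seal)) is O(¬break_seal → escalate_charter), and O(¬break_seal) is already established, so O(escalate_charter).
With premise 1, O(escalate_charter → serve_notice), the K-axiom yields O(serve_notice).
The contrapositive of premise 9 (O(open_valve → ¬serve_notice)) is O(serve_notice → ¬open_valve), and O(serve_notice) is already established, so O(¬open_valve).
Applying K to premise 6 (O(¬open_valve → ¬issue_refund)) and O(¬open_valve) yields O(¬issue_refund).
Premises 2, 5, 7, 8 do not contribute to this derivation.
So O(¬issue_refund) holds, i.e. F(issue_refund). The claim follows.

Yes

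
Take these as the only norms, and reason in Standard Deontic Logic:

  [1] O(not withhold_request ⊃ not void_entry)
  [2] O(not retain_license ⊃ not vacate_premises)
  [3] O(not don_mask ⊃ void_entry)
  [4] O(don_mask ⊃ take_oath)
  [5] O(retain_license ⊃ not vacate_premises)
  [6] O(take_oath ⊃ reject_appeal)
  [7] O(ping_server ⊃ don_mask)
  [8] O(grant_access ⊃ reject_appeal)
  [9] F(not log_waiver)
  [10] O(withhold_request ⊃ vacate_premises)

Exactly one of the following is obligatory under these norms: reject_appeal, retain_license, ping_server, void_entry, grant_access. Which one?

reject_appeal

Premises 5 and 2 are O(retain_license ⊃ not vacate_premises) and O(not retain_license ⊃ not vacate_premises); every ideal world satisfies retain_license or not retain_license, so in either case not vacate_premises holds — hence O(not vacate_premises).
The contrapositive of premise 10 (O(withhold_request ⊃ vacate_premises)) is O(not vacate_premises ⊃ not withhold_request), and O(not vacate_premises) is already established, so O(not withhold_request).
From O(not withhold_request) and premise 1, O(not withhold_request ⊃ not void_entry), we obtain O(not void_entry).
The contrapositive of premise 3 (O(not don_mask ⊃ void_entry)) is O(not void_entry ⊃ don_mask), and O(not void_entry) is already established, so O(don_mask).
From O(don_mask) and premise 4, O(don_mask ⊃ take_oath), we obtain O(take_oath).
Premise 6 is O(take_oath ⊃ reject_appeal); since O(take_oath), deontic closure gives O(reject_appeal).
So O(reject_appeal) holds — reject_appeal is obligatory. None of the other listed options is made obligatory by any chain of premises.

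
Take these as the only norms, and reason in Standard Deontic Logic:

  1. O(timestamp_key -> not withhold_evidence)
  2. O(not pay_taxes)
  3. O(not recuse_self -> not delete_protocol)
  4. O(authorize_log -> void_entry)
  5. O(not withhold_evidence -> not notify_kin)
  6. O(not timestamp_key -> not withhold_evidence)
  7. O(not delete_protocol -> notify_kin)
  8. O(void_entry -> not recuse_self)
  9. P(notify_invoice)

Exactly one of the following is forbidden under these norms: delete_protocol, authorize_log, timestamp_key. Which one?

Premises 1 and 6 are O(timestamp_key -> not withhold_evidence) and O(not timestamp_key -> not withhold_evidence); every ideal world satisfies timestamp_key or not timestamp_key, so in either case not withhold_evidence holds — hence O(not withhold_evidence).
Applying K to premise 5 (O(not withhold_evidence -> not notify_kin)) and O(not withhold_evidence) yields O(not notify_kin).
The contrapositive of premise 7 (O(not delete_protocol -> notify_kin)) is O(not notify_kin -> delete_protocol), and O(not notify_kin) is already established, so O(delete_protocol).
Premise 3 is O(not recuse_self -> not delete_protocol); contrapositively O(delete_protocol -> recuse_self). Since O(delete_protocol) holds, K gives O(recuse_self).
The contrapositive of premise 8 (O(void_entry -> not recuse_self)) is O(recuse_self -> not void_entry), and O(recuse_self) is already established, so O(not void_entry).
The contrapositive of premise 4 (O(authorize_log -> void_entry)) is O(not void_entry -> not authorize_log), and O(not void_entry) is already established, so O(not authorize_log).
So O(not authorize_log) holds, i.e. authorize_log is forbidden. None of the other listed options is forbidden under the premises.

authorize_log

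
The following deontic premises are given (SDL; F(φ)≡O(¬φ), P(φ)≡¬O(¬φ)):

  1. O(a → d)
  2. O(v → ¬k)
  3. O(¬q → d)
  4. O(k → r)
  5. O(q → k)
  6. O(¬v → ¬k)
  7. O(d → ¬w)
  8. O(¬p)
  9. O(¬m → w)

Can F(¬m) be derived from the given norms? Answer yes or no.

Premises 6 and 2 are O(¬v → ¬k) and O(v → ¬k); every ideal world satisfies ¬v or v, so in either case ¬k holds — hence O(¬k).
Premise 5 is O(q → k); contrapositively O(¬k → ¬q). Since O(¬k) holds, K gives O(¬q).
Premise 3 is O(¬q → d); since O(¬q), deontic closure gives O(d).
Premise 7 is O(d → ¬w); since O(d), deontic closure gives O(¬w).
Premise 9, O(¬m → w), contraposes to O(¬w → m); with O(¬w) we get O(m).
Premises 1, 4, 8 do not contribute to this derivation.
So O(m) holds, i.e. F(¬m). The claim follows.

Yes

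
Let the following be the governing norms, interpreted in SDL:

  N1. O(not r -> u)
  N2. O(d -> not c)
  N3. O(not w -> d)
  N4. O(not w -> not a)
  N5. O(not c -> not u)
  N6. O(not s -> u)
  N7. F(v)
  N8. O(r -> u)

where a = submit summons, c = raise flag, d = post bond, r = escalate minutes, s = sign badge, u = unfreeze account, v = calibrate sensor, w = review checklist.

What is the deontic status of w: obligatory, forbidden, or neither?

Premises 1 and 8 cover both cases: O(not r -> u) and O(r -> u). Since not r ∨ r is a tautology, O(u) follows.
The contrapositive of premise 5 (O(not c -> not u)) is O(u -> c), and O(u) is already established, so O(c).
Premise 2 is O(d -> not c); contrapositively O(c -> not d). Since O(c) holds, K gives O(not d).
Premise 3 is O(not w -> d); contrapositively O(not d -> w). Since O(not d) holds, K gives O(w).
Premises 4, 6, 7 do not contribute to this derivation.
Hence w is obligatory.

Obligatory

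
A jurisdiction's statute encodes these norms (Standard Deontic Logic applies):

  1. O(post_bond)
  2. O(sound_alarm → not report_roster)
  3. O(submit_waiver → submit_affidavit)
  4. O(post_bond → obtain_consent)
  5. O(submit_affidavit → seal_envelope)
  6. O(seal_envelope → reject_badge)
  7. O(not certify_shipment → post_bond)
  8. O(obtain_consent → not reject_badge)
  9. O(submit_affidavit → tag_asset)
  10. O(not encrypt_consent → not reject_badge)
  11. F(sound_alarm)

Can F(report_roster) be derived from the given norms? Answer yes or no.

No

Premise 2 is O(sound_alarm → not report_roster), but O(sound_alarm) is not derivable from the premises, so it does not yield O(not report_roster).
No other premise forces O(not report_roster). An ideal world satisfying every premise can still have report_roster true, so F(report_roster) is not derivable.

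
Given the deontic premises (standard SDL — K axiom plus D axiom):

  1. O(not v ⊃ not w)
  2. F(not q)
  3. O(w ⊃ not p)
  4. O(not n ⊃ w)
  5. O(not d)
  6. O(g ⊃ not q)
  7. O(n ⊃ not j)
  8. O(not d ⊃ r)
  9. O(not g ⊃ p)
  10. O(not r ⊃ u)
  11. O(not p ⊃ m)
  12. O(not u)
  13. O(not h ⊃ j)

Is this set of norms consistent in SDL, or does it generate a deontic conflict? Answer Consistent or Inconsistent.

Premise 10 is O(not r ⊃ u), but O(not r) is not derivable from the premises, so it does not yield O(u).
So O(u) is not derivable, and the apparent clash with O(not u) does not arise.
A world satisfying every obligation exists (e.g. d=false, g=false, h=true, j=false, m=false, n=true, p=true, q=true, r=true, u=false, v=false, w=false); no atom is both obligatory and forbidden, so the set is consistent.

Consistent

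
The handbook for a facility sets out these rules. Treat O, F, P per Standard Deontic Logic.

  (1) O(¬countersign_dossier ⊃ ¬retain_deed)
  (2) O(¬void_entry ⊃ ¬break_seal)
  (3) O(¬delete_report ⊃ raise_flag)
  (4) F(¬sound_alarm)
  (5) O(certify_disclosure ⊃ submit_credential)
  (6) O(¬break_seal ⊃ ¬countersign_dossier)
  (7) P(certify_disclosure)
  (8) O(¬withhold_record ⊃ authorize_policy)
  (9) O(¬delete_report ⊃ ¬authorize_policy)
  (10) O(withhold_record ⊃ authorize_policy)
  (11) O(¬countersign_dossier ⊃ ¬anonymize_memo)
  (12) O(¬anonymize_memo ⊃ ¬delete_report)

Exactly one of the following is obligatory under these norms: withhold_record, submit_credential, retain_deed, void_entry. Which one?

void_entry

Premises 8 and 10 are O(¬withhold_record ⊃ authorize_policy) and O(withhold_record ⊃ authorize_policy); every ideal world satisfies ¬withhold_record or withhold_record, so in either case authorize_policy holds — hence O(authorize_policy).
Premise 9 is O(¬delete_report ⊃ ¬authorize_policy); contrapositively O(authorize_policy ⊃ delete_report). Since O(authorize_policy) holds, K gives O(delete_report).
The contrapositive of premise 12 (O(¬anonymize_memo ⊃ ¬delete_report)) is O(delete_report ⊃ anonymize_memo), and O(delete_report) is already established, so O(anonymize_memo).
The contrapositive of premise 11 (O(¬countersign_dossier ⊃ ¬anonymize_memo)) is O(anonymize_memo ⊃ countersign_dossier), and O(anonymize_memo) is already established, so O(countersign_dossier).
Premise 6, O(¬break_seal ⊃ ¬countersign_dossier), contraposes to O(countersign_dossier ⊃ break_seal); with O(countersign_dossier) we get O(break_seal).
The contrapositive of premise 2 (O(¬void_entry ⊃ ¬break_seal)) is O(break_seal ⊃ void_entry), and O(break_seal) is already established, so O(void_entry).
So O(void_entry) holds — void_entry is obligatory. None of the other listed options is made obligatory by any chain of premises.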